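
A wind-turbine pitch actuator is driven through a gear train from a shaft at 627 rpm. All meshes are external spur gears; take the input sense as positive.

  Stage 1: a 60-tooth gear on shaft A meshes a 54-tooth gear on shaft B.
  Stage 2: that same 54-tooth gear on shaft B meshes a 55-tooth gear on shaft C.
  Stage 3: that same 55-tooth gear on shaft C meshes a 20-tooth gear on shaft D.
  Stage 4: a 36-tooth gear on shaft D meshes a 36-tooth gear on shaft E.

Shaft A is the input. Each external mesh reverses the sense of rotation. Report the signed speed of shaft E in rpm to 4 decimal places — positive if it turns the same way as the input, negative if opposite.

+1881.0000 rpm (same as input, |ω| = 1881.0000 rpm)

Stage 1 [60T→54T]: ω = 627.0000×60/54 = 696.6667 rpm, dir flips to −; running = −696.6667
Stage 2 [54T→55T]: ω = 696.6667×54/55 = 684.0000 rpm, dir flips to +; running = +684.0000
Stage 3 [55T→20T]: ω = 684.0000×55/20 = 1881.0000 rpm, dir flips to −; running = −1881.0000
Stage 4 [36T→36T]: ω = 1881.0000×36/36 = 1881.0000 rpm, dir flips to +; running = +1881.0000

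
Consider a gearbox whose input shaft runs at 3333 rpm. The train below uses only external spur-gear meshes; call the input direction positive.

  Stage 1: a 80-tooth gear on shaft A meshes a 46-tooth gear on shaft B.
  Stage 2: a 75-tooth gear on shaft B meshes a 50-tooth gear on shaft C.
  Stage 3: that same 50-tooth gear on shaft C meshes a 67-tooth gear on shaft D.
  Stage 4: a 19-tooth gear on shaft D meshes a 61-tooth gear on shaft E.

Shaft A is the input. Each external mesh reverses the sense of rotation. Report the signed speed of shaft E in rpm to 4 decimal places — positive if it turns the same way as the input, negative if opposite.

Stage 1 [80T→46T]: ω = 3333.0000×80/46 = 5796.5217 rpm, dir flips to −; running = −5796.5217
Stage 2 [75T→50T]: ω = 5796.5217×75/50 = 8694.7826 rpm, dir flips to +; running = +8694.7826
Stage 3 [50T→67T]: ω = 8694.7826×50/67 = 6488.6437 rpm, dir flips to −; running = −6488.6437
Stage 4 [19T→61T]: ω = 6488.6437×19/61 = 2021.0530 rpm, dir flips to +; running = +2021.0530

+2021.0530 rpm (same as input, |ω| = 2021.0530 rpm)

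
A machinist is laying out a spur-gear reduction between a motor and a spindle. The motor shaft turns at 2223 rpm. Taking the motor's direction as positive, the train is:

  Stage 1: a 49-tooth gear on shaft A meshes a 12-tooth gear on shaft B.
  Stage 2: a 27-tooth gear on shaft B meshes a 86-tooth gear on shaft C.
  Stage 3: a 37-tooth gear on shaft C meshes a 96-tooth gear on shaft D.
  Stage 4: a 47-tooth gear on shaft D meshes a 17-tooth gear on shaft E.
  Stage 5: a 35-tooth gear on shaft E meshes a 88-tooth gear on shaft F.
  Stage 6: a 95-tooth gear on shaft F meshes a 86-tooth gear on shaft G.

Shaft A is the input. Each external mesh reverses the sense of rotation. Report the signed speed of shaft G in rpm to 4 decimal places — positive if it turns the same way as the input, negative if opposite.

Stage 1 [49T→12T]: ω = 2223.0000×49/12 = 9077.2500 rpm, dir flips to −; running = −9077.2500
Stage 2 [27T→86T]: ω = 9077.2500×27/86 = 2849.8343 rpm, dir flips to +; running = +2849.8343
Stage 3 [37T→96T]: ω = 2849.8343×37/96 = 1098.3736 rpm, dir flips to −; running = −1098.3736
Stage 4 [47T→17T]: ω = 1098.3736×47/17 = 3036.6801 rpm, dir flips to +; running = +3036.6801
Stage 5 [35T→88T]: ω = 3036.6801×35/88 = 1207.7705 rpm, dir flips to −; running = −1207.7705
Stage 6 [95T→86T]: ω = 1207.7705×95/86 = 1334.1651 rpm, dir flips to +; running = +1334.1651

+1334.1651 rpm (same as input, |ω| = 1334.1651 rpm)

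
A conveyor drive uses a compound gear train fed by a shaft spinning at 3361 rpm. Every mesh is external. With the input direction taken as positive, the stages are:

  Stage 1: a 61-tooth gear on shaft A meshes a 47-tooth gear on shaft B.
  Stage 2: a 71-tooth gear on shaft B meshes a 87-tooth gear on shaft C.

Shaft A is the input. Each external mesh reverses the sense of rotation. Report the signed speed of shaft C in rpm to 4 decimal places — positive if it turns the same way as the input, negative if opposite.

+3559.9146 rpm (same as input, |ω| = 3559.9146 rpm)

Stage 1 [61T→47T]: ω = 3361.0000×61/47 = 4362.1489 rpm, dir flips to −; running = −4362.1489
Stage 2 [71T→87T]: ω = 4362.1489×71/87 = 3559.9146 rpm, dir flips to +; running = +3559.9146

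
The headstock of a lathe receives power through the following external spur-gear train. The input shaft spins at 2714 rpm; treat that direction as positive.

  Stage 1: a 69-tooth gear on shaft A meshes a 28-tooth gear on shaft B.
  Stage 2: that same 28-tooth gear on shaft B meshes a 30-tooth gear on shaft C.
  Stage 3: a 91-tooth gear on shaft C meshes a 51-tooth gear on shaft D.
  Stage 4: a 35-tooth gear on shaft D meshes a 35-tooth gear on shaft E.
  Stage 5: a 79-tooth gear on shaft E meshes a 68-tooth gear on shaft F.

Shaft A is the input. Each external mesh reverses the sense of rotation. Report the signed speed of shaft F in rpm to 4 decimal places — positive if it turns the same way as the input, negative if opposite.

-12939.7854 rpm (opposite to input, |ω| = 12939.7854 rpm)

Stage 1 [69T→28T]: ω = 2714.0000×69/28 = 6688.0714 rpm, dir flips to −; running = −6688.0714
Stage 2 [28T→30T]: ω = 6688.0714×28/30 = 6242.2000 rpm, dir flips to +; running = +6242.2000
Stage 3 [91T→51T]: ω = 6242.2000×91/51 = 11138.0431 rpm, dir flips to −; running = −11138.0431
Stage 4 [35T→35T]: ω = 11138.0431×35/35 = 11138.0431 rpm, dir flips to +; running = +11138.0431
Stage 5 [79T→68T]: ω = 11138.0431×79/68 = 12939.7854 rpm, dir flips to −; running = −12939.7854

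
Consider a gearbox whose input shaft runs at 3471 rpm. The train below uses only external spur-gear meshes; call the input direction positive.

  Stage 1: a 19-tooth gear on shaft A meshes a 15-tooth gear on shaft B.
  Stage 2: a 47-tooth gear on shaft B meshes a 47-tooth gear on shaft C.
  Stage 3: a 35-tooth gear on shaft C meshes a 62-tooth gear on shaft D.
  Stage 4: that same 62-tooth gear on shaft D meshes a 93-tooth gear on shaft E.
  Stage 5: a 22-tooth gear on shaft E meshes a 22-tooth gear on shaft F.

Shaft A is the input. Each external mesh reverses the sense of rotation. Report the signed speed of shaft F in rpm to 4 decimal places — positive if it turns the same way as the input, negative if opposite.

-1654.6344 rpm (opposite to input, |ω| = 1654.6344 rpm)

Stage 1 [19T→15T]: ω = 3471.0000×19/15 = 4396.6000 rpm, dir flips to −; running = −4396.6000
Stage 2 [47T→47T]: ω = 4396.6000×47/47 = 4396.6000 rpm, dir flips to +; running = +4396.6000
Stage 3 [35T→62T]: ω = 4396.6000×35/62 = 2481.9516 rpm, dir flips to −; running = −2481.9516
Stage 4 [62T→93T]: ω = 2481.9516×62/93 = 1654.6344 rpm, dir flips to +; running = +1654.6344
Stage 5 [22T→22T]: ω = 1654.6344×22/22 = 1654.6344 rpm, dir flips to −; running = −1654.6344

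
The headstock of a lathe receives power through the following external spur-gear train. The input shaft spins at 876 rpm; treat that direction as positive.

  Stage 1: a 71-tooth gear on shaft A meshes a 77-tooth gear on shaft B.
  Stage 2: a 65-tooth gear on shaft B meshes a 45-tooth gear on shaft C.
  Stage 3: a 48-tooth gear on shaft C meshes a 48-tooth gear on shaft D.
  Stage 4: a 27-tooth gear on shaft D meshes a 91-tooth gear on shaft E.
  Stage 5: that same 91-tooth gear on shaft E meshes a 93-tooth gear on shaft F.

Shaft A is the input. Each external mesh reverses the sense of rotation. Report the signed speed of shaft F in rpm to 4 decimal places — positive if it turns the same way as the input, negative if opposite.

Stage 1 [71T→77T]: ω = 876.0000×71/77 = 807.7403 rpm, dir flips to −; running = −807.7403
Stage 2 [65T→45T]: ω = 807.7403×65/45 = 1166.7359 rpm, dir flips to +; running = +1166.7359
Stage 3 [48T→48T]: ω = 1166.7359×48/48 = 1166.7359 rpm, dir flips to −; running = −1166.7359
Stage 4 [27T→91T]: ω = 1166.7359×27/91 = 346.1744 rpm, dir flips to +; running = +346.1744
Stage 5 [91T→93T]: ω = 346.1744×91/93 = 338.7298 rpm, dir flips to −; running = −338.7298

-338.7298 rpm (opposite to input, |ω| = 338.7298 rpm)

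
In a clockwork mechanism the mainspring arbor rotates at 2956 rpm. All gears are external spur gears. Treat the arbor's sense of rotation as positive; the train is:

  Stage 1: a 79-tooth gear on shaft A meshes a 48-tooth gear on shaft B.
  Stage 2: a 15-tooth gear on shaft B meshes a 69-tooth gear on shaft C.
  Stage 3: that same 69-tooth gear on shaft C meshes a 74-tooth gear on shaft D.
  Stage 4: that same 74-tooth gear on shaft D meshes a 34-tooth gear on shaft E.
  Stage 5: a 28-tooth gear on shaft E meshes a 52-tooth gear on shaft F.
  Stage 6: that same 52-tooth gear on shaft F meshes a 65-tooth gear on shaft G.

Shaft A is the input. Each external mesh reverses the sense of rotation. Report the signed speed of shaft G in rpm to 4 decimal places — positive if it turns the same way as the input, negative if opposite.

Stage 1 [79T→48T]: ω = 2956.0000×79/48 = 4865.0833 rpm, dir flips to −; running = −4865.0833
Stage 2 [15T→69T]: ω = 4865.0833×15/69 = 1057.6268 rpm, dir flips to +; running = +1057.6268
Stage 3 [69T→74T]: ω = 1057.6268×69/74 = 986.1655 rpm, dir flips to −; running = −986.1655
Stage 4 [74T→34T]: ω = 986.1655×74/34 = 2146.3603 rpm, dir flips to +; running = +2146.3603
Stage 5 [28T→52T]: ω = 2146.3603×28/52 = 1155.7325 rpm, dir flips to −; running = −1155.7325
Stage 6 [52T→65T]: ω = 1155.7325×52/65 = 924.5860 rpm, dir flips to +; running = +924.5860

+924.5860 rpm (same as input, |ω| = 924.5860 rpm)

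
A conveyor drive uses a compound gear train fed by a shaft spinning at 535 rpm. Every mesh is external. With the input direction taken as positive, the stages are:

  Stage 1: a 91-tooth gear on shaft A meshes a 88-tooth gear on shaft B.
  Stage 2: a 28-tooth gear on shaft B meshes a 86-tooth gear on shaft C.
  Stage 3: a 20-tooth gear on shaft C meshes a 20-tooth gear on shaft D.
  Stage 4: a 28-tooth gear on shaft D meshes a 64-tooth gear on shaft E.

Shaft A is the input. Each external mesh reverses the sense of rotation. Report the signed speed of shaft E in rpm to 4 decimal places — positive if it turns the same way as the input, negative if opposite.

Stage 1 [91T→88T]: ω = 535.0000×91/88 = 553.2386 rpm, dir flips to −; running = −553.2386
Stage 2 [28T→86T]: ω = 553.2386×28/86 = 180.1242 rpm, dir flips to +; running = +180.1242
Stage 3 [20T→20T]: ω = 180.1242×20/20 = 180.1242 rpm, dir flips to −; running = −180.1242
Stage 4 [28T→64T]: ω = 180.1242×28/64 = 78.8043 rpm, dir flips to +; running = +78.8043

+78.8043 rpm (same as input, |ω| = 78.8043 rpm)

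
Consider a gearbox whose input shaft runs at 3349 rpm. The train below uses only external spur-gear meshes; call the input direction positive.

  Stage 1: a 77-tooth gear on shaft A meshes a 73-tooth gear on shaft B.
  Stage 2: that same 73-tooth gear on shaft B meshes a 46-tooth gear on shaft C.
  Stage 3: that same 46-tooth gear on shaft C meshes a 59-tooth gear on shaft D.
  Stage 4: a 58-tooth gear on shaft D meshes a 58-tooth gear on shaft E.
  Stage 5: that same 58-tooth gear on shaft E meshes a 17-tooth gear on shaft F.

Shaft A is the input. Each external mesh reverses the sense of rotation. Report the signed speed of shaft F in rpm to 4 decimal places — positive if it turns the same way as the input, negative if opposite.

Stage 1 [77T→73T]: ω = 3349.0000×77/73 = 3532.5068 rpm, dir flips to −; running = −3532.5068
Stage 2 [73T→46T]: ω = 3532.5068×73/46 = 5605.9348 rpm, dir flips to +; running = +5605.9348
Stage 3 [46T→59T]: ω = 5605.9348×46/59 = 4370.7288 rpm, dir flips to −; running = −4370.7288
Stage 4 [58T→58T]: ω = 4370.7288×58/58 = 4370.7288 rpm, dir flips to +; running = +4370.7288
Stage 5 [58T→17T]: ω = 4370.7288×58/17 = 14911.8983 rpm, dir flips to −; running = −14911.8983

-14911.8983 rpm (opposite to input, |ω| = 14911.8983 rpm)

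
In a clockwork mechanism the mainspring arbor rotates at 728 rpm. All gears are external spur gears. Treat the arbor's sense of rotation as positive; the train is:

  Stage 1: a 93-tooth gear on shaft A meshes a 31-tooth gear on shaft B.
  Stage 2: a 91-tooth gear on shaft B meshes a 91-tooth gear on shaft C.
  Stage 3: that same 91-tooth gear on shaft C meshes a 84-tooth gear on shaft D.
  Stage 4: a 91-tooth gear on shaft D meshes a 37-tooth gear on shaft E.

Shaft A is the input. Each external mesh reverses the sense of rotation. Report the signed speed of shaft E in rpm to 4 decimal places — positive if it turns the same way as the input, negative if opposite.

Stage 1 [93T→31T]: ω = 728.0000×93/31 = 2184.0000 rpm, dir flips to −; running = −2184.0000
Stage 2 [91T→91T]: ω = 2184.0000×91/91 = 2184.0000 rpm, dir flips to +; running = +2184.0000
Stage 3 [91T→84T]: ω = 2184.0000×91/84 = 2366.0000 rpm, dir flips to −; running = −2366.0000
Stage 4 [91T→37T]: ω = 2366.0000×91/37 = 5819.0811 rpm, dir flips to +; running = +5819.0811

+5819.0811 rpm (same as input, |ω| = 5819.0811 rpm)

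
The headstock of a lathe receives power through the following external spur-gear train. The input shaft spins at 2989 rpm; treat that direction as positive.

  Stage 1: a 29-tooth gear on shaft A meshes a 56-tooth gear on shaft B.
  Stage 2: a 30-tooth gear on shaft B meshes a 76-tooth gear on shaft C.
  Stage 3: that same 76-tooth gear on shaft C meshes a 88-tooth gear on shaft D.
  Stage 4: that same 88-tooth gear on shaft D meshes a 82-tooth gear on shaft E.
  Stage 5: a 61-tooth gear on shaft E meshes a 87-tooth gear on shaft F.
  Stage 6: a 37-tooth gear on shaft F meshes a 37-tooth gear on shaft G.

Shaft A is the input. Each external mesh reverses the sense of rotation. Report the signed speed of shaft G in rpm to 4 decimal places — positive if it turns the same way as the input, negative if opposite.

+397.0579 rpm (same as input, |ω| = 397.0579 rpm)

Stage 1 [29T→56T]: ω = 2989.0000×29/56 = 1547.8750 rpm, dir flips to −; running = −1547.8750
Stage 2 [30T→76T]: ω = 1547.8750×30/76 = 611.0033 rpm, dir flips to +; running = +611.0033
Stage 3 [76T→88T]: ω = 611.0033×76/88 = 527.6847 rpm, dir flips to −; running = −527.6847
Stage 4 [88T→82T]: ω = 527.6847×88/82 = 566.2957 rpm, dir flips to +; running = +566.2957
Stage 5 [61T→87T]: ω = 566.2957×61/87 = 397.0579 rpm, dir flips to −; running = −397.0579
Stage 6 [37T→37T]: ω = 397.0579×37/37 = 397.0579 rpm, dir flips to +; running = +397.0579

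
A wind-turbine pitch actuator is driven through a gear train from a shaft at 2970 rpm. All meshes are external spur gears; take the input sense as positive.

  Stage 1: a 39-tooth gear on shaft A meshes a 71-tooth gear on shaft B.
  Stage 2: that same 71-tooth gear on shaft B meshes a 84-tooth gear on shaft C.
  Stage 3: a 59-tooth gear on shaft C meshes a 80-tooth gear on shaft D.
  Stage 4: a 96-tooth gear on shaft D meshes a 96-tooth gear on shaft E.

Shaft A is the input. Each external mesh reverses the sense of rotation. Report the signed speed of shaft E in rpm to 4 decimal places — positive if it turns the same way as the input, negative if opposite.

+1016.9598 rpm (same as input, |ω| = 1016.9598 rpm)

Stage 1 [39T→71T]: ω = 2970.0000×39/71 = 1631.4085 rpm, dir flips to −; running = −1631.4085
Stage 2 [71T→84T]: ω = 1631.4085×71/84 = 1378.9286 rpm, dir flips to +; running = +1378.9286
Stage 3 [59T→80T]: ω = 1378.9286×59/80 = 1016.9598 rpm, dir flips to −; running = −1016.9598
Stage 4 [96T→96T]: ω = 1016.9598×96/96 = 1016.9598 rpm, dir flips to +; running = +1016.9598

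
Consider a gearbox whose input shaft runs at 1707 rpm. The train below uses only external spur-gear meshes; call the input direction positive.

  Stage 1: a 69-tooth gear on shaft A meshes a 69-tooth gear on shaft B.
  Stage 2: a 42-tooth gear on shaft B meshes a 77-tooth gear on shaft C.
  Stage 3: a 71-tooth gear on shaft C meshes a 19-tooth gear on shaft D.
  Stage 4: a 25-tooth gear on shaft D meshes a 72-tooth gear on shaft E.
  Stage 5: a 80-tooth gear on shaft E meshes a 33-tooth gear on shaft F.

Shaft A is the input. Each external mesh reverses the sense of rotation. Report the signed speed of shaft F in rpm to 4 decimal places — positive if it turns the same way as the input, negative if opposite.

Stage 1 [69T→69T]: ω = 1707.0000×69/69 = 1707.0000 rpm, dir flips to −; running = −1707.0000
Stage 2 [42T→77T]: ω = 1707.0000×42/77 = 931.0909 rpm, dir flips to +; running = +931.0909
Stage 3 [71T→19T]: ω = 931.0909×71/19 = 3479.3397 rpm, dir flips to −; running = −3479.3397
Stage 4 [25T→72T]: ω = 3479.3397×25/72 = 1208.1041 rpm, dir flips to +; running = +1208.1041
Stage 5 [80T→33T]: ω = 1208.1041×80/33 = 2928.7371 rpm, dir flips to −; running = −2928.7371

-2928.7371 rpm (opposite to input, |ω| = 2928.7371 rpm)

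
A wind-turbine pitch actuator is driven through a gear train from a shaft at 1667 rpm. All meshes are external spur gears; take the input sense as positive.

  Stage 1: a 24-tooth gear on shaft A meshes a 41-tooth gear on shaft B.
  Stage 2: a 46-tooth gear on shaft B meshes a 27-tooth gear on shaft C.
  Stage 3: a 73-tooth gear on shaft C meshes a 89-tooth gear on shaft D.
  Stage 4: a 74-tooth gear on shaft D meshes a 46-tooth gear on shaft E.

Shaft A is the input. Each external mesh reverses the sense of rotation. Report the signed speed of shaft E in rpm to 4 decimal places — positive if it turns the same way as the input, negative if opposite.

Stage 1 [24T→41T]: ω = 1667.0000×24/41 = 975.8049 rpm, dir flips to −; running = −975.8049
Stage 2 [46T→27T]: ω = 975.8049×46/27 = 1662.4824 rpm, dir flips to +; running = +1662.4824
Stage 3 [73T→89T]: ω = 1662.4824×73/89 = 1363.6091 rpm, dir flips to −; running = −1363.6091
Stage 4 [74T→46T]: ω = 1363.6091×74/46 = 2193.6321 rpm, dir flips to +; running = +2193.6321

+2193.6321 rpm (same as input, |ω| = 2193.6321 rpm)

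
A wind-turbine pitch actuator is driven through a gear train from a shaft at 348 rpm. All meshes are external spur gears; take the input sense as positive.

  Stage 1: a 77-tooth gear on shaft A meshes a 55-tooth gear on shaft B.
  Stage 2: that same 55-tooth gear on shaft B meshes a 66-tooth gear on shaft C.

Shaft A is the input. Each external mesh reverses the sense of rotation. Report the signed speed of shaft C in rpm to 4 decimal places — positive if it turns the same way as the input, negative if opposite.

Stage 1 [77T→55T]: ω = 348.0000×77/55 = 487.2000 rpm, dir flips to −; running = −487.2000
Stage 2 [55T→66T]: ω = 487.2000×55/66 = 406.0000 rpm, dir flips to +; running = +406.0000

+406.0000 rpm (same as input, |ω| = 406.0000 rpm)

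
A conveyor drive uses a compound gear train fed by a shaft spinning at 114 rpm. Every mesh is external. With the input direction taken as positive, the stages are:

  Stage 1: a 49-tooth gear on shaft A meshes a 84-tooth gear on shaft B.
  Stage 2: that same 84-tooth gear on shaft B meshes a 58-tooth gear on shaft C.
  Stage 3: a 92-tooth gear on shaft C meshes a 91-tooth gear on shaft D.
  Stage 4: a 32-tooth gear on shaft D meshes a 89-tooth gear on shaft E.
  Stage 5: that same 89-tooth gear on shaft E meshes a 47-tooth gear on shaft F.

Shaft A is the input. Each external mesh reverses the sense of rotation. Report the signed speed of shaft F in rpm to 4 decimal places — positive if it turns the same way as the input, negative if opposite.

-66.2936 rpm (opposite to input, |ω| = 66.2936 rpm)

Stage 1 [49T→84T]: ω = 114.0000×49/84 = 66.5000 rpm, dir flips to −; running = −66.5000
Stage 2 [84T→58T]: ω = 66.5000×84/58 = 96.3103 rpm, dir flips to +; running = +96.3103
Stage 3 [92T→91T]: ω = 96.3103×92/91 = 97.3687 rpm, dir flips to −; running = −97.3687
Stage 4 [32T→89T]: ω = 97.3687×32/89 = 35.0090 rpm, dir flips to +; running = +35.0090
Stage 5 [89T→47T]: ω = 35.0090×89/47 = 66.2936 rpm, dir flips to −; running = −66.2936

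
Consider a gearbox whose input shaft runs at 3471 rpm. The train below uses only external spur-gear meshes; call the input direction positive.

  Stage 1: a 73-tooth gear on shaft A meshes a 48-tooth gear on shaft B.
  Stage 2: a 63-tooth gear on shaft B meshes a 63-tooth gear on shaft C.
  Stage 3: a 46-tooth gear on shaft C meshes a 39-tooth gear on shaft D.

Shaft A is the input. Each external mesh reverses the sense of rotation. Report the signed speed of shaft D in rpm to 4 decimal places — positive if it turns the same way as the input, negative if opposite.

-6226.2917 rpm (opposite to input, |ω| = 6226.2917 rpm)

Stage 1 [73T→48T]: ω = 3471.0000×73/48 = 5278.8125 rpm, dir flips to −; running = −5278.8125
Stage 2 [63T→63T]: ω = 5278.8125×63/63 = 5278.8125 rpm, dir flips to +; running = +5278.8125
Stage 3 [46T→39T]: ω = 5278.8125×46/39 = 6226.2917 rpm, dir flips to −; running = −6226.2917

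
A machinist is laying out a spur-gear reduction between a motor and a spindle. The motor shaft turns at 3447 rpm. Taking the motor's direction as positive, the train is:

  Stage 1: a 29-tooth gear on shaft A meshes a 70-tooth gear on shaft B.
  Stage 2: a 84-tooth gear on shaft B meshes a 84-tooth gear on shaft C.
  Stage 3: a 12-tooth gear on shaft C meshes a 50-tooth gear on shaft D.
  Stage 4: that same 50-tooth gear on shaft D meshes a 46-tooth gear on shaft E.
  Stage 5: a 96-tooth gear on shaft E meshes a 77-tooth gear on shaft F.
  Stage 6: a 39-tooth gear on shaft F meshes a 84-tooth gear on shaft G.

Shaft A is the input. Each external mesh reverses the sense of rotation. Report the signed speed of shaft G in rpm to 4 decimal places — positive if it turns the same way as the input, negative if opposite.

+215.6406 rpm (same as input, |ω| = 215.6406 rpm)

Stage 1 [29T→70T]: ω = 3447.0000×29/70 = 1428.0429 rpm, dir flips to −; running = −1428.0429
Stage 2 [84T→84T]: ω = 1428.0429×84/84 = 1428.0429 rpm, dir flips to +; running = +1428.0429
Stage 3 [12T→50T]: ω = 1428.0429×12/50 = 342.7303 rpm, dir flips to −; running = −342.7303
Stage 4 [50T→46T]: ω = 342.7303×50/46 = 372.5329 rpm, dir flips to +; running = +372.5329
Stage 5 [96T→77T]: ω = 372.5329×96/77 = 464.4566 rpm, dir flips to −; running = −464.4566
Stage 6 [39T→84T]: ω = 464.4566×39/84 = 215.6406 rpm, dir flips to +; running = +215.6406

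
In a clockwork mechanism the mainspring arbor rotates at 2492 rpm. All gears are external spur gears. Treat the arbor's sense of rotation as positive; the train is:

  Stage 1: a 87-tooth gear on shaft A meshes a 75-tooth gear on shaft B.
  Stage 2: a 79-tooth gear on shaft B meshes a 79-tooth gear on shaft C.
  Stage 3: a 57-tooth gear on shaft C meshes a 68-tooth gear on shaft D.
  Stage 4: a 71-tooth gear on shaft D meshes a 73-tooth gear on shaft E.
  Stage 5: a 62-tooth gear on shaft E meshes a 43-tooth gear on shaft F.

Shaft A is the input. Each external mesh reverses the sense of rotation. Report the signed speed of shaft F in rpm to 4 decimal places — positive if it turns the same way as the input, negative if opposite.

Stage 1 [87T→75T]: ω = 2492.0000×87/75 = 2890.7200 rpm, dir flips to −; running = −2890.7200
Stage 2 [79T→79T]: ω = 2890.7200×79/79 = 2890.7200 rpm, dir flips to +; running = +2890.7200
Stage 3 [57T→68T]: ω = 2890.7200×57/68 = 2423.1035 rpm, dir flips to −; running = −2423.1035
Stage 4 [71T→73T]: ω = 2423.1035×71/73 = 2356.7171 rpm, dir flips to +; running = +2356.7171
Stage 5 [62T→43T]: ω = 2356.7171×62/43 = 3398.0573 rpm, dir flips to −; running = −3398.0573

-3398.0573 rpm (opposite to input, |ω| = 3398.0573 rpm)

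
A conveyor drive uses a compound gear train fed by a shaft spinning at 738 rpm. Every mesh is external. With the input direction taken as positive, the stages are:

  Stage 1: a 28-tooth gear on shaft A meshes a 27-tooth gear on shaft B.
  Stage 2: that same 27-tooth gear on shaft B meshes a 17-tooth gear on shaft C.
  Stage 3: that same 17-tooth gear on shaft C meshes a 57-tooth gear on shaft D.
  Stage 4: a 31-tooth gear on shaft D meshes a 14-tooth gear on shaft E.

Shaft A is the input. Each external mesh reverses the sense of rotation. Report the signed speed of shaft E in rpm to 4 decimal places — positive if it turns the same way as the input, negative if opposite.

+802.7368 rpm (same as input, |ω| = 802.7368 rpm)

Stage 1 [28T→27T]: ω = 738.0000×28/27 = 765.3333 rpm, dir flips to −; running = −765.3333
Stage 2 [27T→17T]: ω = 765.3333×27/17 = 1215.5294 rpm, dir flips to +; running = +1215.5294
Stage 3 [17T→57T]: ω = 1215.5294×17/57 = 362.5263 rpm, dir flips to −; running = −362.5263
Stage 4 [31T→14T]: ω = 362.5263×31/14 = 802.7368 rpm, dir flips to +; running = +802.7368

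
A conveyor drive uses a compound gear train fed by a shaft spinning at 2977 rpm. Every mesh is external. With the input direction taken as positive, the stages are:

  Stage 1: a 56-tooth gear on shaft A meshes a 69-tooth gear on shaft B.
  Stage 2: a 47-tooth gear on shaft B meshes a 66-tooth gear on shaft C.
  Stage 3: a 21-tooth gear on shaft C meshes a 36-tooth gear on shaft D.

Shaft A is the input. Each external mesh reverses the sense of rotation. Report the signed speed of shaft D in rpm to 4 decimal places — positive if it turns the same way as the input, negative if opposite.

Stage 1 [56T→69T]: ω = 2977.0000×56/69 = 2416.1159 rpm, dir flips to −; running = −2416.1159
Stage 2 [47T→66T]: ω = 2416.1159×47/66 = 1720.5674 rpm, dir flips to +; running = +1720.5674
Stage 3 [21T→36T]: ω = 1720.5674×21/36 = 1003.6643 rpm, dir flips to −; running = −1003.6643

-1003.6643 rpm (opposite to input, |ω| = 1003.6643 rpm)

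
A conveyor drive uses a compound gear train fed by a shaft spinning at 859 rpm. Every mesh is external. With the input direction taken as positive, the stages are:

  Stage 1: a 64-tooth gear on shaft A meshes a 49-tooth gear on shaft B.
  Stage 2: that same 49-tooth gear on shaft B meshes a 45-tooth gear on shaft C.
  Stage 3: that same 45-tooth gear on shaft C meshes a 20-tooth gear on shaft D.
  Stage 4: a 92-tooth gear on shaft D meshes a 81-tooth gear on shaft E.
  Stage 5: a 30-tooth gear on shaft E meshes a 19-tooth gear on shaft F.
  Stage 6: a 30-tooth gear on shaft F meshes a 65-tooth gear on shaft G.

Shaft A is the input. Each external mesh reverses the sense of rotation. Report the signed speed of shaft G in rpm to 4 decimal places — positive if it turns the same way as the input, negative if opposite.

+2275.2101 rpm (same as input, |ω| = 2275.2101 rpm)

Stage 1 [64T→49T]: ω = 859.0000×64/49 = 1121.9592 rpm, dir flips to −; running = −1121.9592
Stage 2 [49T→45T]: ω = 1121.9592×49/45 = 1221.6889 rpm, dir flips to +; running = +1221.6889
Stage 3 [45T→20T]: ω = 1221.6889×45/20 = 2748.8000 rpm, dir flips to −; running = −2748.8000
Stage 4 [92T→81T]: ω = 2748.8000×92/81 = 3122.0938 rpm, dir flips to +; running = +3122.0938
Stage 5 [30T→19T]: ω = 3122.0938×30/19 = 4929.6218 rpm, dir flips to −; running = −4929.6218
Stage 6 [30T→65T]: ω = 4929.6218×30/65 = 2275.2101 rpm, dir flips to +; running = +2275.2101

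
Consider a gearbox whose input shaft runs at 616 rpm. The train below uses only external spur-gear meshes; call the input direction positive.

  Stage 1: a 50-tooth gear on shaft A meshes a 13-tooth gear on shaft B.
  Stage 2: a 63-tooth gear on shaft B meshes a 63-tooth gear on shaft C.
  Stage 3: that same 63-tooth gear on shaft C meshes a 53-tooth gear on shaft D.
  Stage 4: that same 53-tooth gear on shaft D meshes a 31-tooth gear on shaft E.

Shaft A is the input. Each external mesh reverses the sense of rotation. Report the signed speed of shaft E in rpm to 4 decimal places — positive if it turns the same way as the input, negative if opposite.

+4814.8883 rpm (same as input, |ω| = 4814.8883 rpm)

Stage 1 [50T→13T]: ω = 616.0000×50/13 = 2369.2308 rpm, dir flips to −; running = −2369.2308
Stage 2 [63T→63T]: ω = 2369.2308×63/63 = 2369.2308 rpm, dir flips to +; running = +2369.2308
Stage 3 [63T→53T]: ω = 2369.2308×63/53 = 2816.2554 rpm, dir flips to −; running = −2816.2554
Stage 4 [53T→31T]: ω = 2816.2554×53/31 = 4814.8883 rpm, dir flips to +; running = +4814.8883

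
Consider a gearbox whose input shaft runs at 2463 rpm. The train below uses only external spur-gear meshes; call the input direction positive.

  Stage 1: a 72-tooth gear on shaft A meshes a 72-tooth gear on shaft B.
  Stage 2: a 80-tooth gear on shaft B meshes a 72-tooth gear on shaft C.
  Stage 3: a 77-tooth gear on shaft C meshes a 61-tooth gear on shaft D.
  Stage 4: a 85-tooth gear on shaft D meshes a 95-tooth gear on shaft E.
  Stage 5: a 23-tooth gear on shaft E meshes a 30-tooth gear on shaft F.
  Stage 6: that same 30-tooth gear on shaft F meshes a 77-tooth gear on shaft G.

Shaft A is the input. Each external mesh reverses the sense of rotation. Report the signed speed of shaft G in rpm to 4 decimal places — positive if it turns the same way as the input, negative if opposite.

+923.2413 rpm (same as input, |ω| = 923.2413 rpm)

Stage 1 [72T→72T]: ω = 2463.0000×72/72 = 2463.0000 rpm, dir flips to −; running = −2463.0000
Stage 2 [80T→72T]: ω = 2463.0000×80/72 = 2736.6667 rpm, dir flips to +; running = +2736.6667
Stage 3 [77T→61T]: ω = 2736.6667×77/61 = 3454.4809 rpm, dir flips to −; running = −3454.4809
Stage 4 [85T→95T]: ω = 3454.4809×85/95 = 3090.8513 rpm, dir flips to +; running = +3090.8513
Stage 5 [23T→30T]: ω = 3090.8513×23/30 = 2369.6527 rpm, dir flips to −; running = −2369.6527
Stage 6 [30T→77T]: ω = 2369.6527×30/77 = 923.2413 rpm, dir flips to +; running = +923.2413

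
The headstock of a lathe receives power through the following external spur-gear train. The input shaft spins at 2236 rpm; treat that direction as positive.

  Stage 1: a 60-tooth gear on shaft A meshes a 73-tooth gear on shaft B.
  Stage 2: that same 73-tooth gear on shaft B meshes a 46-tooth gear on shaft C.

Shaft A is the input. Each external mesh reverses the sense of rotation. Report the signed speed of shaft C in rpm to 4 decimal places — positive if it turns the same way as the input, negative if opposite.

+2916.5217 rpm (same as input, |ω| = 2916.5217 rpm)

Stage 1 [60T→73T]: ω = 2236.0000×60/73 = 1837.8082 rpm, dir flips to −; running = −1837.8082
Stage 2 [73T→46T]: ω = 1837.8082×73/46 = 2916.5217 rpm, dir flips to +; running = +2916.5217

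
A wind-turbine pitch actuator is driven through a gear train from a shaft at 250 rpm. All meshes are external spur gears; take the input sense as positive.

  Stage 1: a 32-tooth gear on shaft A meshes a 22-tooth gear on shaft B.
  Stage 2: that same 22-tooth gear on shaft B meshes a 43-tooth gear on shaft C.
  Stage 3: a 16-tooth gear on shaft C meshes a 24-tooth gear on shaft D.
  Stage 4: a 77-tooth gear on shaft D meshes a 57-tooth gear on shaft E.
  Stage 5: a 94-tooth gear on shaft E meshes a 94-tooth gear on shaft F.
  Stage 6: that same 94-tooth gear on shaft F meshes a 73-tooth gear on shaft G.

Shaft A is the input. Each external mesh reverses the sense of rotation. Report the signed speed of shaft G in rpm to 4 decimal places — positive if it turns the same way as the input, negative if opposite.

+215.7502 rpm (same as input, |ω| = 215.7502 rpm)

Stage 1 [32T→22T]: ω = 250.0000×32/22 = 363.6364 rpm, dir flips to −; running = −363.6364
Stage 2 [22T→43T]: ω = 363.6364×22/43 = 186.0465 rpm, dir flips to +; running = +186.0465
Stage 3 [16T→24T]: ω = 186.0465×16/24 = 124.0310 rpm, dir flips to −; running = −124.0310
Stage 4 [77T→57T]: ω = 124.0310×77/57 = 167.5507 rpm, dir flips to +; running = +167.5507
Stage 5 [94T→94T]: ω = 167.5507×94/94 = 167.5507 rpm, dir flips to −; running = −167.5507
Stage 6 [94T→73T]: ω = 167.5507×94/73 = 215.7502 rpm, dir flips to +; running = +215.7502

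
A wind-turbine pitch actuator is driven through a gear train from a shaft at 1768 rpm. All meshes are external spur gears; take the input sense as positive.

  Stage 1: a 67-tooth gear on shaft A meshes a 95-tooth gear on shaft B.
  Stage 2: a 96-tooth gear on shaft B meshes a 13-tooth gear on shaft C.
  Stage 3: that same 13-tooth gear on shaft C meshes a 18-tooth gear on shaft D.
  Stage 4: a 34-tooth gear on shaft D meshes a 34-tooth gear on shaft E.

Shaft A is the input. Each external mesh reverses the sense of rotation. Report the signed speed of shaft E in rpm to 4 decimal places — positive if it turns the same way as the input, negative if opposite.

+6650.1614 rpm (same as input, |ω| = 6650.1614 rpm)

Stage 1 [67T→95T]: ω = 1768.0000×67/95 = 1246.9053 rpm, dir flips to −; running = −1246.9053
Stage 2 [96T→13T]: ω = 1246.9053×96/13 = 9207.9158 rpm, dir flips to +; running = +9207.9158
Stage 3 [13T→18T]: ω = 9207.9158×13/18 = 6650.1614 rpm, dir flips to −; running = −6650.1614
Stage 4 [34T→34T]: ω = 6650.1614×34/34 = 6650.1614 rpm, dir flips to +; running = +6650.1614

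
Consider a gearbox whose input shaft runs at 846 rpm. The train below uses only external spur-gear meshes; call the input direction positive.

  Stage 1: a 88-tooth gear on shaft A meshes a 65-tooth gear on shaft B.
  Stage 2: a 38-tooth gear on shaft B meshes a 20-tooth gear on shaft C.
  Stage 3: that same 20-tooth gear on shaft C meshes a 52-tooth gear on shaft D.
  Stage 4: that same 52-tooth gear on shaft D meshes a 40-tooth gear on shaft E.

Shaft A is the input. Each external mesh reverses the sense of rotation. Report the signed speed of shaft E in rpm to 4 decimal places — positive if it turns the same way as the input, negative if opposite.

+1088.0862 rpm (same as input, |ω| = 1088.0862 rpm)

Stage 1 [88T→65T]: ω = 846.0000×88/65 = 1145.3538 rpm, dir flips to −; running = −1145.3538
Stage 2 [38T→20T]: ω = 1145.3538×38/20 = 2176.1723 rpm, dir flips to +; running = +2176.1723
Stage 3 [20T→52T]: ω = 2176.1723×20/52 = 836.9893 rpm, dir flips to −; running = −836.9893
Stage 4 [52T→40T]: ω = 836.9893×52/40 = 1088.0862 rpm, dir flips to +; running = +1088.0862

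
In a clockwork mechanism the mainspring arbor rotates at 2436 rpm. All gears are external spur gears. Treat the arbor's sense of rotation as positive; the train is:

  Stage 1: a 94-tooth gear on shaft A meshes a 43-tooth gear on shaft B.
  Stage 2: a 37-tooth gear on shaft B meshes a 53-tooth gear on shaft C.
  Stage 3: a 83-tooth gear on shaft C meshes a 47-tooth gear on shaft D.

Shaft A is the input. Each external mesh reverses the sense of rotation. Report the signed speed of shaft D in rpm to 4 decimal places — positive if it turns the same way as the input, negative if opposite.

Stage 1 [94T→43T]: ω = 2436.0000×94/43 = 5325.2093 rpm, dir flips to −; running = −5325.2093
Stage 2 [37T→53T]: ω = 5325.2093×37/53 = 3717.5989 rpm, dir flips to +; running = +3717.5989
Stage 3 [83T→47T]: ω = 3717.5989×83/47 = 6565.1215 rpm, dir flips to −; running = −6565.1215

-6565.1215 rpm (opposite to input, |ω| = 6565.1215 rpm)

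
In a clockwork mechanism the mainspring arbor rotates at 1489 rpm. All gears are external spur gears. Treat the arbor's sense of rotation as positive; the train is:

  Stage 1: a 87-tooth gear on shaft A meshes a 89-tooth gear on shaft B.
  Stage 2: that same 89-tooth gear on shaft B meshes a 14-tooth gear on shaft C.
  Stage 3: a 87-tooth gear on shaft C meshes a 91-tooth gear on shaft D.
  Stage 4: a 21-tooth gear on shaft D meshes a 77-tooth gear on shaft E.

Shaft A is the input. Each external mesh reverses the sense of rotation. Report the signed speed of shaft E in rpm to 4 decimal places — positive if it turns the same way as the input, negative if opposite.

Stage 1 [87T→89T]: ω = 1489.0000×87/89 = 1455.5393 rpm, dir flips to −; running = −1455.5393
Stage 2 [89T→14T]: ω = 1455.5393×89/14 = 9253.0714 rpm, dir flips to +; running = +9253.0714
Stage 3 [87T→91T]: ω = 9253.0714×87/91 = 8846.3430 rpm, dir flips to −; running = −8846.3430
Stage 4 [21T→77T]: ω = 8846.3430×21/77 = 2412.6390 rpm, dir flips to +; running = +2412.6390

+2412.6390 rpm (same as input, |ω| = 2412.6390 rpm)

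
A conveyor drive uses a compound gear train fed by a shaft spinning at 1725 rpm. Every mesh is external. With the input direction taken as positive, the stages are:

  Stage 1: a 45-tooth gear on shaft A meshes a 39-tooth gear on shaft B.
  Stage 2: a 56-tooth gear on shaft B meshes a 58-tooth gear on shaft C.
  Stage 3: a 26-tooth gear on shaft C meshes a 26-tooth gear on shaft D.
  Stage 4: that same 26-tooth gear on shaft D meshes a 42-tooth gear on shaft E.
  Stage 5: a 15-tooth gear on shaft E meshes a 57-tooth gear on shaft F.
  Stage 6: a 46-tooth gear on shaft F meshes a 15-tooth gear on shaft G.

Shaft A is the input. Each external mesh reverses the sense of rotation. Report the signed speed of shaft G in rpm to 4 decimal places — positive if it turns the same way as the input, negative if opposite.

Stage 1 [45T→39T]: ω = 1725.0000×45/39 = 1990.3846 rpm, dir flips to −; running = −1990.3846
Stage 2 [56T→58T]: ω = 1990.3846×56/58 = 1921.7507 rpm, dir flips to +; running = +1921.7507
Stage 3 [26T→26T]: ω = 1921.7507×26/26 = 1921.7507 rpm, dir flips to −; running = −1921.7507
Stage 4 [26T→42T]: ω = 1921.7507×26/42 = 1189.6552 rpm, dir flips to +; running = +1189.6552
Stage 5 [15T→57T]: ω = 1189.6552×15/57 = 313.0672 rpm, dir flips to −; running = −313.0672
Stage 6 [46T→15T]: ω = 313.0672×46/15 = 960.0726 rpm, dir flips to +; running = +960.0726

+960.0726 rpm (same as input, |ω| = 960.0726 rpm)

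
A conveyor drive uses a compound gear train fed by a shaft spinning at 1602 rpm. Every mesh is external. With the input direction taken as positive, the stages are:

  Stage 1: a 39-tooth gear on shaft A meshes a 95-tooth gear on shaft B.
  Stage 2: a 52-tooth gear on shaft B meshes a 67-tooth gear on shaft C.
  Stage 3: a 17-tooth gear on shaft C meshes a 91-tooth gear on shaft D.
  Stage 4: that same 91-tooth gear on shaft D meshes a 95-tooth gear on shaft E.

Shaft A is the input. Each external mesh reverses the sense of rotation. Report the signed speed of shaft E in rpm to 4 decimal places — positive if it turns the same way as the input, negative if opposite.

Stage 1 [39T→95T]: ω = 1602.0000×39/95 = 657.6632 rpm, dir flips to −; running = −657.6632
Stage 2 [52T→67T]: ω = 657.6632×52/67 = 510.4251 rpm, dir flips to +; running = +510.4251
Stage 3 [17T→91T]: ω = 510.4251×17/91 = 95.3541 rpm, dir flips to −; running = −95.3541
Stage 4 [91T→95T]: ω = 95.3541×91/95 = 91.3392 rpm, dir flips to +; running = +91.3392

+91.3392 rpm (same as input, |ω| = 91.3392 rpm)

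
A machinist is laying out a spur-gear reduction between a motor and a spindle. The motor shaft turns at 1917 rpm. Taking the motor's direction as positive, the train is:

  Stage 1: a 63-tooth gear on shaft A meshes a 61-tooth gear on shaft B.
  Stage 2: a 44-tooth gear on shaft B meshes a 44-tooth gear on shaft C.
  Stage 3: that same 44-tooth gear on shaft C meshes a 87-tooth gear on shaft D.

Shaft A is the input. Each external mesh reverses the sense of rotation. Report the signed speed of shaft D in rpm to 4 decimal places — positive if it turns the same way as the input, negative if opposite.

-1001.3047 rpm (opposite to input, |ω| = 1001.3047 rpm)

Stage 1 [63T→61T]: ω = 1917.0000×63/61 = 1979.8525 rpm, dir flips to −; running = −1979.8525
Stage 2 [44T→44T]: ω = 1979.8525×44/44 = 1979.8525 rpm, dir flips to +; running = +1979.8525
Stage 3 [44T→87T]: ω = 1979.8525×44/87 = 1001.3047 rpm, dir flips to −; running = −1001.3047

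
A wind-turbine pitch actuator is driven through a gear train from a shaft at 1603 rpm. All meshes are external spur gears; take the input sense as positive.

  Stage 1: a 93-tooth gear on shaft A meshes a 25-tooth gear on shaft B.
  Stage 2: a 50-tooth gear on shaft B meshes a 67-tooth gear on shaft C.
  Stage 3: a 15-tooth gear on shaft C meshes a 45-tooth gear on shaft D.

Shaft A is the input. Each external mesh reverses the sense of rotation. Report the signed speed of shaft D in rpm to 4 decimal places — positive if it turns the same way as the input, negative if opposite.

Stage 1 [93T→25T]: ω = 1603.0000×93/25 = 5963.1600 rpm, dir flips to −; running = −5963.1600
Stage 2 [50T→67T]: ω = 5963.1600×50/67 = 4450.1194 rpm, dir flips to +; running = +4450.1194
Stage 3 [15T→45T]: ω = 4450.1194×15/45 = 1483.3731 rpm, dir flips to −; running = −1483.3731

-1483.3731 rpm (opposite to input, |ω| = 1483.3731 rpm)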